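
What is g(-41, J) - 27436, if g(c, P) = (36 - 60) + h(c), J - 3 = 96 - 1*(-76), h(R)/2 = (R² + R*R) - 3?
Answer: -20742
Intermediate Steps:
h(R) = -6 + 4*R² (h(R) = 2*((R² + R*R) - 3) = 2*((R² + R²) - 3) = 2*(2*R² - 3) = 2*(-3 + 2*R²) = -6 + 4*R²)
J = 175 (J = 3 + (96 - 1*(-76)) = 3 + (96 + 76) = 3 + 172 = 175)
g(c, P) = -30 + 4*c² (g(c, P) = (36 - 60) + (-6 + 4*c²) = -24 + (-6 + 4*c²) = -30 + 4*c²)
g(-41, J) - 27436 = (-30 + 4*(-41)²) - 27436 = (-30 + 4*1681) - 27436 = (-30 + 6724) - 27436 = 6694 - 27436 = -20742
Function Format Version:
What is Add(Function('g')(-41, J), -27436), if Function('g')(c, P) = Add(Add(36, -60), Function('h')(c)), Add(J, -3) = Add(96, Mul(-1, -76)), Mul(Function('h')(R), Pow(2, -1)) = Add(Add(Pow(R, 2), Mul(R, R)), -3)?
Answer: -20742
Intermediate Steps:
Function('h')(R) = Add(-6, Mul(4, Pow(R, 2))) (Function('h')(R) = Mul(2, Add(Add(Pow(R, 2), Mul(R, R)), -3)) = Mul(2, Add(Add(Pow(R, 2), Pow(R, 2)), -3)) = Mul(2, Add(Mul(2, Pow(R, 2)), -3)) = Mul(2, Add(-3, Mul(2, Pow(R, 2)))) = Add(-6, Mul(4, Pow(R, 2))))
J = 175 (J = Add(3, Add(96, Mul(-1, -76))) = Add(3, Add(96, 76)) = Add(3, 172) = 175)
Function('g')(c, P) = Add(-30, Mul(4, Pow(c, 2))) (Function('g')(c, P) = Add(Add(36, -60), Add(-6, Mul(4, Pow(c, 2)))) = Add(-24, Add(-6, Mul(4, Pow(c, 2)))) = Add(-30, Mul(4, Pow(c, 2))))
Add(Function('g')(-41, J), -27436) = Add(Add(-30, Mul(4, Pow(-41, 2))), -27436) = Add(Add(-30, Mul(4, 1681)), -27436) = Add(Add(-30, 6724), -27436) = Add(6694, -27436) = -20742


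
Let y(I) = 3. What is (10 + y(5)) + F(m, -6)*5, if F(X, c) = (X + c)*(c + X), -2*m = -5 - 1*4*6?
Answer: 1497/4 ≈ 374.25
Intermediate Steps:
m = 29/2 (m = -(-5 - 1*4*6)/2 = -(-5 - 4*6)/2 = -(-5 - 24)/2 = -½*(-29) = 29/2 ≈ 14.500)
F(X, c) = (X + c)² (F(X, c) = (X + c)*(X + c) = (X + c)²)
(10 + y(5)) + F(m, -6)*5 = (10 + 3) + (29/2 - 6)²*5 = 13 + (17/2)²*5 = 13 + (289/4)*5 = 13 + 1445/4 = 1497/4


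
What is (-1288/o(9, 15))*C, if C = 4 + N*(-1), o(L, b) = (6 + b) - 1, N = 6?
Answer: 644/5 ≈ 128.80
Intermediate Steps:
o(L, b) = 5 + b
C = -2 (C = 4 + 6*(-1) = 4 - 6 = -2)
(-1288/o(9, 15))*C = -1288/(5 + 15)*(-2) = -1288/20*(-2) = -28*23/10*(-2) = -322/5*(-2) = 644/5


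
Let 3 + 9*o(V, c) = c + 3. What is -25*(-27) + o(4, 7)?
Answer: 6082/9 ≈ 675.78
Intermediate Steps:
o(V, c) = c/9 (o(V, c) = -⅓ + (c + 3)/9 = -⅓ + (3 + c)/9 = -⅓ + (⅓ + c/9) = c/9)
-25*(-27) + o(4, 7) = -25*(-27) + (⅑)*7 = 675 + 7/9 = 6082/9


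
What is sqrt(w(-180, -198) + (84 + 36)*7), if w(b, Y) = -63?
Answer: sqrt(777) ≈ 27.875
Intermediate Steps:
sqrt(w(-180, -198) + (84 + 36)*7) = sqrt(-63 + (84 + 36)*7) = sqrt(-63 + 120*7) = sqrt(-63 + 840) = sqrt(777)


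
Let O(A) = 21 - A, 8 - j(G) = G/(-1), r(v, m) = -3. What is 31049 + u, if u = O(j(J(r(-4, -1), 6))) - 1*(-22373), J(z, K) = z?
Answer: 53438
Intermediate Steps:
j(G) = 8 + G (j(G) = 8 - G/(-1) = 8 - G*(-1) = 8 - (-1)*G = 8 + G)
u = 22389 (u = (21 - (8 - 3)) - 1*(-22373) = (21 - 1*5) + 22373 = (21 - 5) + 22373 = 16 + 22373 = 22389)
31049 + u = 31049 + 22389 = 53438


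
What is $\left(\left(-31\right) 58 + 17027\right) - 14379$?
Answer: $850$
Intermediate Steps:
$\left(\left(-31\right) 58 + 17027\right) - 14379 = \left(-1798 + 17027\right) - 14379 = 15229 - 14379 = 850$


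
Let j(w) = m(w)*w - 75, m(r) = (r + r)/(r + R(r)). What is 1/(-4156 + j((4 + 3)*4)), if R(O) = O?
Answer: -1/4203 ≈ -0.00023793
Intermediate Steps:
m(r) = 1 (m(r) = (r + r)/(r + r) = (2*r)/((2*r)) = (2*r)*(1/(2*r)) = 1)
j(w) = -75 + w (j(w) = 1*w - 75 = w - 75 = -75 + w)
1/(-4156 + j((4 + 3)*4)) = 1/(-4156 + (-75 + (4 + 3)*4)) = 1/(-4156 + (-75 + 7*4)) = 1/(-4156 + (-75 + 28)) = 1/(-4156 - 47) = 1/(-4203) = -1/4203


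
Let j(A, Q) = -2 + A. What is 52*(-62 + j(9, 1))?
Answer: -2860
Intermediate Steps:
52*(-62 + j(9, 1)) = 52*(-62 + (-2 + 9)) = 52*(-62 + 7) = 52*(-55) = -2860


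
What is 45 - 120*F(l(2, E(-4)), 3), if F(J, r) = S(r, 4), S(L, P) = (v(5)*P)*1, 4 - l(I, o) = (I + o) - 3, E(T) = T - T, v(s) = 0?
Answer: 45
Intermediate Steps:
E(T) = 0
l(I, o) = 7 - I - o (l(I, o) = 4 - ((I + o) - 3) = 4 - (-3 + I + o) = 4 + (3 - I - o) = 7 - I - o)
S(L, P) = 0 (S(L, P) = (0*P)*1 = 0*1 = 0)
F(J, r) = 0
45 - 120*F(l(2, E(-4)), 3) = 45 - 120*0 = 45 + 0 = 45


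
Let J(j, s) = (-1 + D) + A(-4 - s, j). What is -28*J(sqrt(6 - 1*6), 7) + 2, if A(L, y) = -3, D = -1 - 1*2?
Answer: 198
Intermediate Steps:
D = -3 (D = -1 - 2 = -3)
J(j, s) = -7 (J(j, s) = (-1 - 3) - 3 = -4 - 3 = -7)
-28*J(sqrt(6 - 1*6), 7) + 2 = -28*(-7) + 2 = 196 + 2 = 198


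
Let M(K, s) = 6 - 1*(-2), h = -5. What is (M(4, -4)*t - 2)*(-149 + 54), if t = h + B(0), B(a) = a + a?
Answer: 3990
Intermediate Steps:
B(a) = 2*a
t = -5 (t = -5 + 2*0 = -5 + 0 = -5)
M(K, s) = 8 (M(K, s) = 6 + 2 = 8)
(M(4, -4)*t - 2)*(-149 + 54) = (8*(-5) - 2)*(-149 + 54) = (-40 - 2)*(-95) = -42*(-95) = 3990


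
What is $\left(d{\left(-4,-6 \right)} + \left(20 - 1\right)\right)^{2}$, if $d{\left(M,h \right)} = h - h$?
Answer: $361$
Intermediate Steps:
$d{\left(M,h \right)} = 0$
$\left(d{\left(-4,-6 \right)} + \left(20 - 1\right)\right)^{2} = \left(0 + \left(20 - 1\right)\right)^{2} = \left(0 + 19\right)^{2} = 19^{2} = 361$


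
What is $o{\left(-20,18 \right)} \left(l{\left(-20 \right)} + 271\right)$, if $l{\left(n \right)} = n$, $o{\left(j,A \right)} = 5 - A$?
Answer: $-3263$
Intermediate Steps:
$o{\left(-20,18 \right)} \left(l{\left(-20 \right)} + 271\right) = \left(5 - 18\right) \left(-20 + 271\right) = \left(5 - 18\right) 251 = \left(-13\right) 251 = -3263$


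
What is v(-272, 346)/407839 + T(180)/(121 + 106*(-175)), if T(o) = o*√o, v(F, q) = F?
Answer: -272/407839 - 360*√5/6143 ≈ -0.13171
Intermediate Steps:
T(o) = o^(3/2)
v(-272, 346)/407839 + T(180)/(121 + 106*(-175)) = -272/407839 + 180^(3/2)/(121 + 106*(-175)) = -272*1/407839 + (1080*√5)/(121 - 18550) = -272/407839 + (1080*√5)/(-18429) = -272/407839 + (1080*√5)*(-1/18429) = -272/407839 - 360*√5/6143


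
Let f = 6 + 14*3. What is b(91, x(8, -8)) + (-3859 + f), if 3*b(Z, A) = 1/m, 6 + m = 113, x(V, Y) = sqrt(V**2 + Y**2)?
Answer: -1223330/321 ≈ -3811.0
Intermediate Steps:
f = 48 (f = 6 + 42 = 48)
m = 107 (m = -6 + 113 = 107)
b(Z, A) = 1/321 (b(Z, A) = (1/3)/107 = (1/3)*(1/107) = 1/321)
b(91, x(8, -8)) + (-3859 + f) = 1/321 + (-3859 + 48) = 1/321 - 3811 = -1223330/321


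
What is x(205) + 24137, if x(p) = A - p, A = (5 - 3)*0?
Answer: 23932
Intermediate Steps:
A = 0 (A = 2*0 = 0)
x(p) = -p (x(p) = 0 - p = -p)
x(205) + 24137 = -1*205 + 24137 = -205 + 24137 = 23932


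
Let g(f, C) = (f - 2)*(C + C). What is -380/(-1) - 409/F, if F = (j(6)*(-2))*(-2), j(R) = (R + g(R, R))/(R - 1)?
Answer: 80035/216 ≈ 370.53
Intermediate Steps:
g(f, C) = 2*C*(-2 + f) (g(f, C) = (-2 + f)*(2*C) = 2*C*(-2 + f))
j(R) = (R + 2*R*(-2 + R))/(-1 + R) (j(R) = (R + 2*R*(-2 + R))/(R - 1) = (R + 2*R*(-2 + R))/(-1 + R))
F = 216/5 (F = ((6*(-3 + 2*6)/(-1 + 6))*(-2))*(-2) = ((6*(-3 + 12)/5)*(-2))*(-2) = ((6*(⅕)*9)*(-2))*(-2) = ((54/5)*(-2))*(-2) = -108/5*(-2) = 216/5 ≈ 43.200)
-380/(-1) - 409/F = -380/(-1) - 409/216/5 = -380*(-1) - 409*5/216 = 380 - 2045/216 = 80035/216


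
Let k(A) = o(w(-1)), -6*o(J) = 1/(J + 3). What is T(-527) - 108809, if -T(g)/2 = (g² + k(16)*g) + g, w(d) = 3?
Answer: -11938361/18 ≈ -6.6324e+5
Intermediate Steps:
o(J) = -1/(6*(3 + J)) (o(J) = -1/(6*(J + 3)) = -1/(6*(3 + J)))
k(A) = -1/36 (k(A) = -1/(18 + 6*3) = -1/(18 + 18) = -1/36)
T(g) = -2*g² - 35*g/18 (T(g) = -2*((g² - g/36) + g) = -2*(g² + 35*g/36) = -2*g² - 35*g/18)
T(-527) - 108809 = -1/18*(-527)*(35 + 36*(-527)) - 108809 = -1/18*(-527)*(35 - 18972) - 108809 = -1/18*(-527)*(-18937) - 108809 = -9979799/18 - 108809 = -11938361/18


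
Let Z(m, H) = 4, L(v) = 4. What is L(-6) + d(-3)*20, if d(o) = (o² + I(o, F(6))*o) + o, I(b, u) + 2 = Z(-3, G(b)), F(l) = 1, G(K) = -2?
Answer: 4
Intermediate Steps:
I(b, u) = 2 (I(b, u) = -2 + 4 = 2)
d(o) = o² + 3*o (d(o) = (o² + 2*o) + o = o² + 3*o)
L(-6) + d(-3)*20 = 4 - 3*(3 - 3)*20 = 4 - 3*0*20 = 4 + 0*20 = 4 + 0 = 4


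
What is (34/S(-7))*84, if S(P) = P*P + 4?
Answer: 2856/53 ≈ 53.887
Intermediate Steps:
S(P) = 4 + P² (S(P) = P² + 4 = 4 + P²)
(34/S(-7))*84 = (34/(4 + (-7)²))*84 = (34/(4 + 49))*84 = (34/53)*84 = 2856/53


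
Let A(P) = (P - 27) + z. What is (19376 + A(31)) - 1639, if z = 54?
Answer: 17795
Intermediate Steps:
A(P) = 27 + P (A(P) = (P - 27) + 54 = (-27 + P) + 54 = 27 + P)
(19376 + A(31)) - 1639 = (19376 + (27 + 31)) - 1639 = (19376 + 58) - 1639 = 19434 - 1639 = 17795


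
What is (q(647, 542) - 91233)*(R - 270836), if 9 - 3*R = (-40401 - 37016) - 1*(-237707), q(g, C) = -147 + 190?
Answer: 29569542970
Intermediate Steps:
q(g, C) = 43
R = -53427 (R = 3 - ((-40401 - 37016) - 1*(-237707))/3 = 3 - (-77417 + 237707)/3 = 3 - 1/3*160290 = 3 - 53430 = -53427)
(q(647, 542) - 91233)*(R - 270836) = (43 - 91233)*(-53427 - 270836) = -91190*(-324263) = 29569542970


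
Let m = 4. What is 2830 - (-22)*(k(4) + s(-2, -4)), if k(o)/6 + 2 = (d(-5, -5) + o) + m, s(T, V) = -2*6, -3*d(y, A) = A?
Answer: 3578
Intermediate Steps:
d(y, A) = -A/3
s(T, V) = -12
k(o) = 22 + 6*o (k(o) = -12 + 6*((-1/3*(-5) + o) + 4) = -12 + 6*((5/3 + o) + 4) = -12 + 6*(17/3 + o) = -12 + (34 + 6*o) = 22 + 6*o)
2830 - (-22)*(k(4) + s(-2, -4)) = 2830 - (-22)*((22 + 6*4) - 12) = 2830 - (-22)*((22 + 24) - 12) = 2830 - (-22)*(46 - 12) = 2830 - (-22)*34 = 2830 - 1*(-748) = 2830 + 748 = 3578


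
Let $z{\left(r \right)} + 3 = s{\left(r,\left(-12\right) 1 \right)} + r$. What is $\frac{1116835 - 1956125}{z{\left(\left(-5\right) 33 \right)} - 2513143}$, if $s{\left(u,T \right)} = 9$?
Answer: $\frac{419645}{1256651} \approx 0.33394$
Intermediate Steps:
$z{\left(r \right)} = 6 + r$ ($z{\left(r \right)} = -3 + \left(9 + r\right) = 6 + r$)
$\frac{1116835 - 1956125}{z{\left(\left(-5\right) 33 \right)} - 2513143} = \frac{1116835 - 1956125}{\left(6 - 165\right) - 2513143} = - \frac{839290}{\left(6 - 165\right) - 2513143} = - \frac{839290}{-159 - 2513143} = - \frac{839290}{-2513302} = \left(-839290\right) \left(- \frac{1}{2513302}\right) = \frac{419645}{1256651}$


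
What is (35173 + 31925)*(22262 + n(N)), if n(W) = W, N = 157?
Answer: 1504270062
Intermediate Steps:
(35173 + 31925)*(22262 + n(N)) = (35173 + 31925)*(22262 + 157) = 67098*22419 = 1504270062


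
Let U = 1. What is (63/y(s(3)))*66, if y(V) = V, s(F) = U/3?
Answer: 12474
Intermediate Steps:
s(F) = ⅓ (s(F) = 1/3 = 1*(⅓) = ⅓)
(63/y(s(3)))*66 = (63/(⅓))*66 = (3*63)*66 = 189*66 = 12474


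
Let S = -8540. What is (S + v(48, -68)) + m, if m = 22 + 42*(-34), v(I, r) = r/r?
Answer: -9945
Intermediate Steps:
v(I, r) = 1
m = -1406 (m = 22 - 1428 = -1406)
(S + v(48, -68)) + m = (-8540 + 1) - 1406 = -8539 - 1406 = -9945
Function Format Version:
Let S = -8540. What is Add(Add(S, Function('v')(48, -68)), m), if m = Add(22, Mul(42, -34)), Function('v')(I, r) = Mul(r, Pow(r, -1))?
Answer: -9945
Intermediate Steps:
Function('v')(I, r) = 1
m = -1406 (m = Add(22, -1428) = -1406)
Add(Add(S, Function('v')(48, -68)), m) = Add(Add(-8540, 1), -1406) = Add(-8539, -1406) = -9945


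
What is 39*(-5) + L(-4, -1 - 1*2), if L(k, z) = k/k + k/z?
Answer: -578/3 ≈ -192.67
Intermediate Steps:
L(k, z) = 1 + k/z
39*(-5) + L(-4, -1 - 1*2) = 39*(-5) + (-4 + (-1 - 1*2))/(-1 - 1*2) = -195 + (-4 + (-1 - 2))/(-1 - 2) = -195 + (-4 - 3)/(-3) = -195 - 1/3*(-7) = -195 + 7/3 = -578/3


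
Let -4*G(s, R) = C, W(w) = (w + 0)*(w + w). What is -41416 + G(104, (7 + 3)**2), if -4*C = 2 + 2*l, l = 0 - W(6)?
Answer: -331399/8 ≈ -41425.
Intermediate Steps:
W(w) = 2*w**2 (W(w) = w*(2*w) = 2*w**2)
l = -72 (l = 0 - 2*6**2 = 0 - 2*36 = 0 - 1*72 = 0 - 72 = -72)
C = 71/2 (C = -(2 + 2*(-72))/4 = -(2 - 144)/4 = -1/4*(-142) = 71/2 ≈ 35.500)
G(s, R) = -71/8 (G(s, R) = -1/4*71/2 = -71/8)
-41416 + G(104, (7 + 3)**2) = -41416 - 71/8 = -331399/8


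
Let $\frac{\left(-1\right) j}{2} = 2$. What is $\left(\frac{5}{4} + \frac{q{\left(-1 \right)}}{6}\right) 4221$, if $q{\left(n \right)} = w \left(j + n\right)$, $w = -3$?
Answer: $\frac{63315}{4} \approx 15829.0$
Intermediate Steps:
$j = -4$ ($j = \left(-2\right) 2 = -4$)
$q{\left(n \right)} = 12 - 3 n$ ($q{\left(n \right)} = - 3 \left(-4 + n\right) = 12 - 3 n$)
$\left(\frac{5}{4} + \frac{q{\left(-1 \right)}}{6}\right) 4221 = \left(\frac{5}{4} + \frac{12 - -3}{6}\right) 4221 = \left(5 \cdot \frac{1}{4} + \left(12 + 3\right) \frac{1}{6}\right) 4221 = \left(\frac{5}{4} + 15 \cdot \frac{1}{6}\right) 4221 = \left(\frac{5}{4} + \frac{5}{2}\right) 4221 = \frac{15}{4} \cdot 4221 = \frac{63315}{4}$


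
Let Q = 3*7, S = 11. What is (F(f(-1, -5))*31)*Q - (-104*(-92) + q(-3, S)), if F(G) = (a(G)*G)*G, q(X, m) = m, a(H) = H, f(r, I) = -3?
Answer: -27156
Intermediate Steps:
Q = 21
F(G) = G**3 (F(G) = (G*G)*G = G**2*G = G**3)
(F(f(-1, -5))*31)*Q - (-104*(-92) + q(-3, S)) = ((-3)**3*31)*21 - (-104*(-92) + 11) = -27*31*21 - (9568 + 11) = -837*21 - 1*9579 = -17577 - 9579 = -27156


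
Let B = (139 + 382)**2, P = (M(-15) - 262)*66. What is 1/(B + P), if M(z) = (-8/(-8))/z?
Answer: 5/1270723 ≈ 3.9348e-6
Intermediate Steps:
M(z) = 1/z (M(z) = (-8*(-1/8))/z = 1/z)
P = -86482/5 (P = (1/(-15) - 262)*66 = (-1/15 - 262)*66 = -3931/15*66 = -86482/5 ≈ -17296.)
B = 271441 (B = 521**2 = 271441)
1/(B + P) = 1/(271441 - 86482/5) = 1/(1270723/5) = 5/1270723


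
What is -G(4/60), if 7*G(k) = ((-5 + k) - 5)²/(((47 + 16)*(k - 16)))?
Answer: 22201/1580985 ≈ 0.014043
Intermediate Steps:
G(k) = (-10 + k)²/(7*(-1008 + 63*k)) (G(k) = (((-5 + k) - 5)²/(((47 + 16)*(k - 16))))/7 = ((-10 + k)²/((63*(-16 + k))))/7 = ((-10 + k)²/(-1008 + 63*k))/7 = (-10 + k)²/(7*(-1008 + 63*k)))
-G(4/60) = -(-10 + 4/60)²/(441*(-16 + 4/60)) = -(-10 + 4*(1/60))²/(441*(-16 + 4*(1/60))) = -(-10 + 1/15)²/(441*(-16 + 1/15)) = -(-149/15)²/(441*(-239/15)) = -(-15)*22201/(441*239*225) = -1*(-22201/1580985) = 22201/1580985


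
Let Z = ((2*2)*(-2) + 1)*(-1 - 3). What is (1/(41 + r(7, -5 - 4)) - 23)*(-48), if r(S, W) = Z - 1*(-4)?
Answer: 80544/73 ≈ 1103.3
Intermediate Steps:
Z = 28 (Z = (4*(-2) + 1)*(-4) = (-8 + 1)*(-4) = -7*(-4) = 28)
r(S, W) = 32 (r(S, W) = 28 - 1*(-4) = 28 + 4 = 32)
(1/(41 + r(7, -5 - 4)) - 23)*(-48) = (1/(41 + 32) - 23)*(-48) = (1/73 - 23)*(-48) = -1678/73*(-48) = 80544/73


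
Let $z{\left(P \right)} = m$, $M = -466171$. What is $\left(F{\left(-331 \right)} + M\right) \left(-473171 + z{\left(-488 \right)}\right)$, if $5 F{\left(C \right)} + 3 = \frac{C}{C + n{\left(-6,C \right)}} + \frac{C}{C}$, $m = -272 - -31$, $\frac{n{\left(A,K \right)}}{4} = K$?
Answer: $\frac{5517277897008}{25} \approx 2.2069 \cdot 10^{11}$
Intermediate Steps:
$n{\left(A,K \right)} = 4 K$
$m = -241$ ($m = -272 + 31 = -241$)
$F{\left(C \right)} = - \frac{9}{25}$ ($F{\left(C \right)} = - \frac{3}{5} + \frac{\frac{C}{C + 4 C} + \frac{C}{C}}{5} = - \frac{3}{5} + \frac{\frac{C}{5 C} + 1}{5} = - \frac{3}{5} + \frac{C \frac{1}{5 C} + 1}{5} = - \frac{3}{5} + \frac{\frac{1}{5} + 1}{5} = - \frac{3}{5} + \frac{1}{5} \cdot \frac{6}{5} = - \frac{3}{5} + \frac{6}{25} = - \frac{9}{25}$)
$z{\left(P \right)} = -241$
$\left(F{\left(-331 \right)} + M\right) \left(-473171 + z{\left(-488 \right)}\right) = \left(- \frac{9}{25} - 466171\right) \left(-473171 - 241\right) = \left(- \frac{11654284}{25}\right) \left(-473412\right) = \frac{5517277897008}{25}$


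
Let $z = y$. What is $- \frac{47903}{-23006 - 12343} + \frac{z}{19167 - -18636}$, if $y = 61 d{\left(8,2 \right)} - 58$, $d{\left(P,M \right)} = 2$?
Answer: $\frac{604379815}{445432749} \approx 1.3568$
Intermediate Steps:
$y = 64$ ($y = 61 \cdot 2 - 58 = 122 - 58 = 64$)
$z = 64$
$- \frac{47903}{-23006 - 12343} + \frac{z}{19167 - -18636} = - \frac{47903}{-23006 - 12343} + \frac{64}{19167 - -18636} = - \frac{47903}{-23006 - 12343} + \frac{64}{19167 + 18636} = - \frac{47903}{-35349} + \frac{64}{37803} = \left(-47903\right) \left(- \frac{1}{35349}\right) + 64 \cdot \frac{1}{37803} = \frac{47903}{35349} + \frac{64}{37803} = \frac{604379815}{445432749}$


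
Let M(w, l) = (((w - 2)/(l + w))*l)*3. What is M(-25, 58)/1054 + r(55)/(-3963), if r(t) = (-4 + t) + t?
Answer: -3717511/22973511 ≈ -0.16182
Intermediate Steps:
r(t) = -4 + 2*t
M(w, l) = 3*l*(-2 + w)/(l + w) (M(w, l) = (((-2 + w)/(l + w))*l)*3 = (l*(-2 + w)/(l + w))*3 = 3*l*(-2 + w)/(l + w))
M(-25, 58)/1054 + r(55)/(-3963) = (3*58*(-2 - 25)/(58 - 25))/1054 + (-4 + 2*55)/(-3963) = (3*58*(-27)/33)*(1/1054) + (-4 + 110)*(-1/3963) = (3*58*(1/33)*(-27))*(1/1054) + 106*(-1/3963) = -1566/11*1/1054 - 106/3963 = -783/5797 - 106/3963 = -3717511/22973511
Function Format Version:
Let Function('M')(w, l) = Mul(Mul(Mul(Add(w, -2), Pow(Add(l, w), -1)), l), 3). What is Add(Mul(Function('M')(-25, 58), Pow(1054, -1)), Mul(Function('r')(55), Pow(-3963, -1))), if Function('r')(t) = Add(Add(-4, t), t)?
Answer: Rational(-3717511, 22973511) ≈ -0.16182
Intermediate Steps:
Function('r')(t) = Add(-4, Mul(2, t))
Function('M')(w, l) = Mul(3, l, Pow(Add(l, w), -1), Add(-2, w)) (Function('M')(w, l) = Mul(Mul(Mul(Add(-2, w), Pow(Add(l, w), -1)), l), 3) = Mul(Mul(Mul(Pow(Add(l, w), -1), Add(-2, w)), l), 3) = Mul(Mul(l, Pow(Add(l, w), -1), Add(-2, w)), 3) = Mul(3, l, Pow(Add(l, w), -1), Add(-2, w)))
Add(Mul(Function('M')(-25, 58), Pow(1054, -1)), Mul(Function('r')(55), Pow(-3963, -1))) = Add(Mul(Mul(3, 58, Pow(Add(58, -25), -1), Add(-2, -25)), Pow(1054, -1)), Mul(Add(-4, Mul(2, 55)), Pow(-3963, -1))) = Add(Mul(Mul(3, 58, Pow(33, -1), -27), Rational(1, 1054)), Mul(Add(-4, 110), Rational(-1, 3963))) = Add(Mul(Mul(3, 58, Rational(1, 33), -27), Rational(1, 1054)), Mul(106, Rational(-1, 3963))) = Add(Mul(Rational(-1566, 11), Rational(1, 1054)), Rational(-106, 3963)) = Add(Rational(-783, 5797), Rational(-106, 3963)) = Rational(-3717511, 22973511)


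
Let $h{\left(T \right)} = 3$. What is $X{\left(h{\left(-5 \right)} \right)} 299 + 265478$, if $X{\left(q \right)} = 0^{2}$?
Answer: $265478$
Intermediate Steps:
$X{\left(q \right)} = 0$
$X{\left(h{\left(-5 \right)} \right)} 299 + 265478 = 0 \cdot 299 + 265478 = 0 + 265478 = 265478$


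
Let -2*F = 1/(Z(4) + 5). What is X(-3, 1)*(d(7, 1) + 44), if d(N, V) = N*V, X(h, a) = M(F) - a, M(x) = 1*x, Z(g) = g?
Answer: -323/6 ≈ -53.833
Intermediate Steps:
F = -1/18 (F = -1/(2*(4 + 5)) = -½/9 = -½*⅑ = -1/18 ≈ -0.055556)
M(x) = x
X(h, a) = -1/18 - a
X(-3, 1)*(d(7, 1) + 44) = (-1/18 - 1*1)*(7*1 + 44) = (-1/18 - 1)*(7 + 44) = -19/18*51 = -323/6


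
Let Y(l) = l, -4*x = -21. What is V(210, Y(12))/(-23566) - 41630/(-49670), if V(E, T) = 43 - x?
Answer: 391671015/468209288 ≈ 0.83653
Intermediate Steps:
x = 21/4 (x = -¼*(-21) = 21/4 ≈ 5.2500)
V(E, T) = 151/4 (V(E, T) = 43 - 1*21/4 = 43 - 21/4 = 151/4)
V(210, Y(12))/(-23566) - 41630/(-49670) = (151/4)/(-23566) - 41630/(-49670) = (151/4)*(-1/23566) - 41630*(-1/49670) = -151/94264 + 4163/4967 = 391671015/468209288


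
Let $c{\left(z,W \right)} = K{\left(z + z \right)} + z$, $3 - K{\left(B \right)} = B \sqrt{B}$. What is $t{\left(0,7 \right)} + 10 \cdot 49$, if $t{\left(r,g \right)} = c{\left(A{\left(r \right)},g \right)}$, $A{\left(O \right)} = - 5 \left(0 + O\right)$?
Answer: $493$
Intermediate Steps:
$A{\left(O \right)} = - 5 O$
$K{\left(B \right)} = 3 - B^{\frac{3}{2}}$ ($K{\left(B \right)} = 3 - B \sqrt{B} = 3 - B^{\frac{3}{2}}$)
$c{\left(z,W \right)} = 3 + z - 2 \sqrt{2} z^{\frac{3}{2}}$ ($c{\left(z,W \right)} = \left(3 - \left(z + z\right)^{\frac{3}{2}}\right) + z = \left(3 - \left(2 z\right)^{\frac{3}{2}}\right) + z = \left(3 - 2 \sqrt{2} z^{\frac{3}{2}}\right) + z = 3 + z - 2 \sqrt{2} z^{\frac{3}{2}}$)
$t{\left(r,g \right)} = 3 - 5 r - 10 \sqrt{10} \left(- r\right)^{\frac{3}{2}}$ ($t{\left(r,g \right)} = 3 - 5 r - 2 \sqrt{2} \left(- 5 r\right)^{\frac{3}{2}} = 3 - 5 r - 2 \sqrt{2} \cdot 5 \sqrt{5} \left(- r\right)^{\frac{3}{2}} = 3 - 5 r - 10 \sqrt{10} \left(- r\right)^{\frac{3}{2}}$)
$t{\left(0,7 \right)} + 10 \cdot 49 = \left(3 - 0 - 10 \sqrt{10} \left(\left(-1\right) 0\right)^{\frac{3}{2}}\right) + 10 \cdot 49 = \left(3 + 0 - 10 \sqrt{10} \cdot 0^{\frac{3}{2}}\right) + 490 = \left(3 + 0 - 10 \sqrt{10} \cdot 0\right) + 490 = \left(3 + 0 + 0\right) + 490 = 3 + 490 = 493$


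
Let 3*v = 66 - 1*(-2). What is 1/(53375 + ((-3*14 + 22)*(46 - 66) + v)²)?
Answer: 9/2088199 ≈ 4.3099e-6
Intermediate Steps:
v = 68/3 (v = (66 - 1*(-2))/3 = (66 + 2)/3 = (⅓)*68 = 68/3 ≈ 22.667)
1/(53375 + ((-3*14 + 22)*(46 - 66) + v)²) = 1/(53375 + ((-3*14 + 22)*(46 - 66) + 68/3)²) = 1/(53375 + ((-42 + 22)*(-20) + 68/3)²) = 1/(53375 + (-20*(-20) + 68/3)²) = 1/(53375 + (400 + 68/3)²) = 1/(53375 + (1268/3)²) = 1/(53375 + 1607824/9) = 1/(2088199/9) = 9/2088199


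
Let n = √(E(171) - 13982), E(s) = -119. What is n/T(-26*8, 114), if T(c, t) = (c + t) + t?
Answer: I*√14101/20 ≈ 5.9374*I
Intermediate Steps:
T(c, t) = c + 2*t
n = I*√14101 (n = √(-119 - 13982) = √(-14101) = I*√14101 ≈ 118.75*I)
n/T(-26*8, 114) = (I*√14101)/(-26*8 + 2*114) = (I*√14101)/(-208 + 228) = (I*√14101)/20 = (I*√14101)*(1/20) = I*√14101/20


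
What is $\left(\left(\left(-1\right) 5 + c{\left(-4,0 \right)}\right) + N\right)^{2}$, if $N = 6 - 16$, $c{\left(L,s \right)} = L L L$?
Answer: $6241$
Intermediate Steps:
$c{\left(L,s \right)} = L^{3}$ ($c{\left(L,s \right)} = L^{2} L = L^{3}$)
$N = -10$ ($N = 6 - 16 = -10$)
$\left(\left(\left(-1\right) 5 + c{\left(-4,0 \right)}\right) + N\right)^{2} = \left(\left(\left(-1\right) 5 + \left(-4\right)^{3}\right) - 10\right)^{2} = \left(\left(-5 - 64\right) - 10\right)^{2} = \left(-69 - 10\right)^{2} = \left(-79\right)^{2} = 6241$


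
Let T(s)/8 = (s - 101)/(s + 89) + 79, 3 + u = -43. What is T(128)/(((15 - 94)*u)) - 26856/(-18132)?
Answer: 986194262/595770679 ≈ 1.6553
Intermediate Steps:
u = -46 (u = -3 - 43 = -46)
T(s) = 632 + 8*(-101 + s)/(89 + s) (T(s) = 8*((s - 101)/(s + 89) + 79) = 8*((-101 + s)/(89 + s) + 79) = 8*(79 + (-101 + s)/(89 + s)) = 632 + 8*(-101 + s)/(89 + s))
T(128)/(((15 - 94)*u)) - 26856/(-18132) = (80*(693 + 8*128)/(89 + 128))/(((15 - 94)*(-46))) - 26856/(-18132) = (80*(693 + 1024)/217)/((-79*(-46))) - 26856*(-1/18132) = (80*(1/217)*1717)/3634 + 2238/1511 = (137360/217)*(1/3634) + 2238/1511 = 68680/394289 + 2238/1511 = 986194262/595770679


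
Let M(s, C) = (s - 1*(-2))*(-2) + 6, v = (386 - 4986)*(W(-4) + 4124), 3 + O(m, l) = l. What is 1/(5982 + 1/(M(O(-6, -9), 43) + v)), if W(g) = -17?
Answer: 18892174/113012984867 ≈ 0.00016717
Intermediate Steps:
O(m, l) = -3 + l
v = -18892200 (v = (386 - 4986)*(-17 + 4124) = -4600*4107 = -18892200)
M(s, C) = 2 - 2*s (M(s, C) = (s + 2)*(-2) + 6 = (2 + s)*(-2) + 6 = (-4 - 2*s) + 6 = 2 - 2*s)
1/(5982 + 1/(M(O(-6, -9), 43) + v)) = 1/(5982 + 1/((2 - 2*(-3 - 9)) - 18892200)) = 1/(5982 + 1/((2 - 2*(-12)) - 18892200)) = 1/(5982 + 1/((2 + 24) - 18892200)) = 1/(5982 + 1/(26 - 18892200)) = 1/(5982 + 1/(-18892174)) = 1/(5982 - 1/18892174) = 1/(113012984867/18892174) = 18892174/113012984867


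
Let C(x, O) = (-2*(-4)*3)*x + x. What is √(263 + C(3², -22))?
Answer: 2*√122 ≈ 22.091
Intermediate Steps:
C(x, O) = 25*x (C(x, O) = (8*3)*x + x = 24*x + x = 25*x)
√(263 + C(3², -22)) = √(263 + 25*3²) = √(263 + 25*9) = √(263 + 225) = √488 = 2*√122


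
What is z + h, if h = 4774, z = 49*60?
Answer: 7714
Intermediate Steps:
z = 2940
z + h = 2940 + 4774 = 7714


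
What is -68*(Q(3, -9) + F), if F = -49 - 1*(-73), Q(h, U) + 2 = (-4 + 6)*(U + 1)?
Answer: -408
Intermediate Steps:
Q(h, U) = 2*U (Q(h, U) = -2 + (-4 + 6)*(U + 1) = -2 + 2*(1 + U) = -2 + (2 + 2*U) = 2*U)
F = 24 (F = -49 + 73 = 24)
-68*(Q(3, -9) + F) = -68*(2*(-9) + 24) = -68*(-18 + 24) = -68*6 = -408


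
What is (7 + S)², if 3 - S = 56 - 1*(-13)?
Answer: 3481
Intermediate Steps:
S = -66 (S = 3 - (56 - 1*(-13)) = 3 - (56 + 13) = 3 - 1*69 = 3 - 69 = -66)
(7 + S)² = (7 - 66)² = (-59)² = 3481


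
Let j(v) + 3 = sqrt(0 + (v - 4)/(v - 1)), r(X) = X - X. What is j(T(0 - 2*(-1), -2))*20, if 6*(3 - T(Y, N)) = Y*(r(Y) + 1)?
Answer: -60 + 8*I*sqrt(5) ≈ -60.0 + 17.889*I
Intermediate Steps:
r(X) = 0
T(Y, N) = 3 - Y/6 (T(Y, N) = 3 - Y*(0 + 1)/6 = 3 - Y/6)
j(v) = -3 + sqrt((-4 + v)/(-1 + v)) (j(v) = -3 + sqrt(0 + (v - 4)/(v - 1)) = -3 + sqrt(0 + (-4 + v)/(-1 + v)) = -3 + sqrt((-4 + v)/(-1 + v)))
j(T(0 - 2*(-1), -2))*20 = (-3 + sqrt((-4 + (3 - (0 - 2*(-1))/6))/(-1 + (3 - (0 - 2*(-1))/6))))*20 = (-3 + sqrt((-4 + (3 - (0 + 2)/6))/(-1 + (3 - (0 + 2)/6))))*20 = (-3 + sqrt((-4 + (3 - 1/6*2))/(-1 + (3 - 1/6*2))))*20 = (-3 + sqrt((-4 + (3 - 1/3))/(-1 + (3 - 1/3))))*20 = (-3 + sqrt((-4 + 8/3)/(-1 + 8/3)))*20 = (-3 + sqrt(-4/3/(5/3)))*20 = (-3 + sqrt((3/5)*(-4/3)))*20 = (-3 + sqrt(-4/5))*20 = (-3 + 2*I*sqrt(5)/5)*20 = -60 + 8*I*sqrt(5)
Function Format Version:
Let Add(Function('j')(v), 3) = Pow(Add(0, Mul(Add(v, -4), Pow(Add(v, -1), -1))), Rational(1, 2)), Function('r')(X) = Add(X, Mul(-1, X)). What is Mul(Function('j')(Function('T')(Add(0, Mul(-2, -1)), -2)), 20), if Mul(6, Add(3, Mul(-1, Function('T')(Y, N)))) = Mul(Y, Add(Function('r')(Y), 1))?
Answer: Add(-60, Mul(8, I, Pow(5, Rational(1, 2)))) ≈ Add(-60.000, Mul(17.889, I))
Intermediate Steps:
Function('r')(X) = 0
Function('T')(Y, N) = Add(3, Mul(Rational(-1, 6), Y)) (Function('T')(Y, N) = Add(3, Mul(Rational(-1, 6), Mul(Y, Add(0, 1)))) = Add(3, Mul(Rational(-1, 6), Mul(Y, 1))) = Add(3, Mul(Rational(-1, 6), Y)))
Function('j')(v) = Add(-3, Pow(Mul(Pow(Add(-1, v), -1), Add(-4, v)), Rational(1, 2))) (Function('j')(v) = Add(-3, Pow(Add(0, Mul(Add(v, -4), Pow(Add(v, -1), -1))), Rational(1, 2))) = Add(-3, Pow(Add(0, Mul(Add(-4, v), Pow(Add(-1, v), -1))), Rational(1, 2))) = Add(-3, Pow(Add(0, Mul(Pow(Add(-1, v), -1), Add(-4, v))), Rational(1, 2))) = Add(-3, Pow(Mul(Pow(Add(-1, v), -1), Add(-4, v)), Rational(1, 2))))
Mul(Function('j')(Function('T')(Add(0, Mul(-2, -1)), -2)), 20) = Mul(Add(-3, Pow(Mul(Pow(Add(-1, Add(3, Mul(Rational(-1, 6), Add(0, Mul(-2, -1))))), -1), Add(-4, Add(3, Mul(Rational(-1, 6), Add(0, Mul(-2, -1)))))), Rational(1, 2))), 20) = Mul(Add(-3, Pow(Mul(Pow(Add(-1, Add(3, Mul(Rational(-1, 6), Add(0, 2)))), -1), Add(-4, Add(3, Mul(Rational(-1, 6), Add(0, 2))))), Rational(1, 2))), 20) = Mul(Add(-3, Pow(Mul(Pow(Add(-1, Add(3, Mul(Rational(-1, 6), 2))), -1), Add(-4, Add(3, Mul(Rational(-1, 6), 2)))), Rational(1, 2))), 20) = Mul(Add(-3, Pow(Mul(Pow(Add(-1, Add(3, Rational(-1, 3))), -1), Add(-4, Add(3, Rational(-1, 3)))), Rational(1, 2))), 20) = Mul(Add(-3, Pow(Mul(Pow(Add(-1, Rational(8, 3)), -1), Add(-4, Rational(8, 3))), Rational(1, 2))), 20) = Mul(Add(-3, Pow(Mul(Pow(Rational(5, 3), -1), Rational(-4, 3)), Rational(1, 2))), 20) = Mul(Add(-3, Pow(Mul(Rational(3, 5), Rational(-4, 3)), Rational(1, 2))), 20) = Mul(Add(-3, Pow(Rational(-4, 5), Rational(1, 2))), 20) = Mul(Add(-3, Mul(Rational(2, 5), I, Pow(5, Rational(1, 2)))), 20) = Add(-60, Mul(8, I, Pow(5, Rational(1, 2))))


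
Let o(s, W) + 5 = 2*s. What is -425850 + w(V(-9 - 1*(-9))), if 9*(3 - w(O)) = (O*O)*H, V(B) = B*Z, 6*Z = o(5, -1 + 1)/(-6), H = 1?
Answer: -425847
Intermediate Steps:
o(s, W) = -5 + 2*s
Z = -5/36 (Z = ((-5 + 2*5)/(-6))/6 = ((-5 + 10)*(-⅙))/6 = (5*(-⅙))/6 = (⅙)*(-⅚) = -5/36 ≈ -0.13889)
V(B) = -5*B/36 (V(B) = B*(-5/36) = -5*B/36)
w(O) = 3 - O²/9 (w(O) = 3 - O*O/9 = 3 - O²/9)
-425850 + w(V(-9 - 1*(-9))) = -425850 + (3 - 25*(-9 - 1*(-9))²/1296/9) = -425850 + (3 - 25*(-9 + 9)²/1296/9) = -425850 + (3 - (-5/36*0)²/9) = -425850 + (3 - ⅑*0²) = -425850 + (3 - ⅑*0) = -425850 + (3 + 0) = -425850 + 3 = -425847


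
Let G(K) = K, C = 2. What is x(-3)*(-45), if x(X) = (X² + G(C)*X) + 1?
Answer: -180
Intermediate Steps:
x(X) = 1 + X² + 2*X (x(X) = (X² + 2*X) + 1 = 1 + X² + 2*X)
x(-3)*(-45) = (1 + (-3)² + 2*(-3))*(-45) = (1 + 9 - 6)*(-45) = 4*(-45) = -180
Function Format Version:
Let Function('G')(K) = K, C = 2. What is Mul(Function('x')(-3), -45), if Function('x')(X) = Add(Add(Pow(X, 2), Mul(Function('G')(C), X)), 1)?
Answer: -180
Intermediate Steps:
Function('x')(X) = Add(1, Pow(X, 2), Mul(2, X)) (Function('x')(X) = Add(Add(Pow(X, 2), Mul(2, X)), 1) = Add(1, Pow(X, 2), Mul(2, X)))
Mul(Function('x')(-3), -45) = Mul(Add(1, Pow(-3, 2), Mul(2, -3)), -45) = Mul(Add(1, 9, -6), -45) = Mul(4, -45) = -180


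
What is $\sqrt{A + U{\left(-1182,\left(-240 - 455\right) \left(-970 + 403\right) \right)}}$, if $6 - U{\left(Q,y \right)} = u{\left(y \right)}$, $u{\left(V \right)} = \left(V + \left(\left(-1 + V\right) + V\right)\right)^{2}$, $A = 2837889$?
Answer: $i \sqrt{1397579815741} \approx 1.1822 \cdot 10^{6} i$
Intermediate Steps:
$u{\left(V \right)} = \left(-1 + 3 V\right)^{2}$ ($u{\left(V \right)} = \left(V + \left(-1 + 2 V\right)\right)^{2} = \left(-1 + 3 V\right)^{2}$)
$U{\left(Q,y \right)} = 6 - \left(-1 + 3 y\right)^{2}$
$\sqrt{A + U{\left(-1182,\left(-240 - 455\right) \left(-970 + 403\right) \right)}} = \sqrt{2837889 + \left(6 - \left(-1 + 3 \left(-240 - 455\right) \left(-970 + 403\right)\right)^{2}\right)} = \sqrt{2837889 + \left(6 - \left(-1 + 3 \left(\left(-695\right) \left(-567\right)\right)\right)^{2}\right)} = \sqrt{2837889 + \left(6 - \left(-1 + 3 \cdot 394065\right)^{2}\right)} = \sqrt{2837889 + \left(6 - \left(-1 + 1182195\right)^{2}\right)} = \sqrt{2837889 + \left(6 - 1182194^{2}\right)} = \sqrt{2837889 + \left(6 - 1397582653636\right)} = \sqrt{2837889 - 1397582653630} = \sqrt{-1397579815741} = i \sqrt{1397579815741}$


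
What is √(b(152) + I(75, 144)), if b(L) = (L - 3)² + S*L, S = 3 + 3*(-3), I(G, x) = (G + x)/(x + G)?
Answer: √21290 ≈ 145.91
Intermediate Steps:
I(G, x) = 1 (I(G, x) = (G + x)/(G + x) = 1)
S = -6 (S = 3 - 9 = -6)
b(L) = (-3 + L)² - 6*L (b(L) = (L - 3)² - 6*L = (-3 + L)² - 6*L)
√(b(152) + I(75, 144)) = √(((-3 + 152)² - 6*152) + 1) = √((149² - 912) + 1) = √((22201 - 912) + 1) = √(21289 + 1) = √21290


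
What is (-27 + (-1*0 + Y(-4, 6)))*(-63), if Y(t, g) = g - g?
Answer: 1701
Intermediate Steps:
Y(t, g) = 0
(-27 + (-1*0 + Y(-4, 6)))*(-63) = (-27 + (-1*0 + 0))*(-63) = (-27 + (0 + 0))*(-63) = (-27 + 0)*(-63) = -27*(-63) = 1701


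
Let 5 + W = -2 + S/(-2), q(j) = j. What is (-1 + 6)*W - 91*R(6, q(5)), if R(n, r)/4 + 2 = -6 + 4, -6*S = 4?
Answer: 4268/3 ≈ 1422.7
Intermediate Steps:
S = -⅔ (S = -⅙*4 = -⅔ ≈ -0.66667)
R(n, r) = -16 (R(n, r) = -8 + 4*(-6 + 4) = -8 + 4*(-2) = -8 - 8 = -16)
W = -20/3 (W = -5 + (-2 - ⅔/(-2)) = -5 + (-2 - ⅔*(-½)) = -5 + (-2 + ⅓) = -5 - 5/3 = -20/3 ≈ -6.6667)
(-1 + 6)*W - 91*R(6, q(5)) = (-1 + 6)*(-20/3) - 91*(-16) = 5*(-20/3) + 1456 = -100/3 + 1456 = 4268/3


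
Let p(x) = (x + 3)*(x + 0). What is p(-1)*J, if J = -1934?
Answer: 3868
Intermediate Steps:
p(x) = x*(3 + x) (p(x) = (3 + x)*x = x*(3 + x))
p(-1)*J = -(3 - 1)*(-1934) = -1*2*(-1934) = -2*(-1934) = 3868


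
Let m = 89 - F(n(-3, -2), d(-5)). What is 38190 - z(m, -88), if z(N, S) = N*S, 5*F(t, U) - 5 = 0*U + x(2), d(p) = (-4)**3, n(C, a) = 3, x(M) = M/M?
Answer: 229582/5 ≈ 45916.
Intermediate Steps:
x(M) = 1
d(p) = -64
F(t, U) = 6/5 (F(t, U) = 1 + (0*U + 1)/5 = 1 + (0 + 1)/5 = 1 + (1/5)*1 = 1 + 1/5 = 6/5)
m = 439/5 (m = 89 - 1*6/5 = 89 - 6/5 = 439/5 ≈ 87.800)
38190 - z(m, -88) = 38190 - 439*(-88)/5 = 38190 - 1*(-38632/5) = 38190 + 38632/5 = 229582/5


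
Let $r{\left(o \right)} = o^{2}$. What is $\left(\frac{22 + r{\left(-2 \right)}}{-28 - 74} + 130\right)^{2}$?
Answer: $\frac{43784689}{2601} \approx 16834.0$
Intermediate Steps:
$\left(\frac{22 + r{\left(-2 \right)}}{-28 - 74} + 130\right)^{2} = \left(\frac{22 + \left(-2\right)^{2}}{-28 - 74} + 130\right)^{2} = \left(\frac{22 + 4}{-102} + 130\right)^{2} = \left(26 \left(- \frac{1}{102}\right) + 130\right)^{2} = \left(- \frac{13}{51} + 130\right)^{2} = \left(\frac{6617}{51}\right)^{2} = \frac{43784689}{2601}$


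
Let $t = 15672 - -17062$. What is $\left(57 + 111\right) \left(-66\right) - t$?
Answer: $-43822$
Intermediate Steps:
$t = 32734$ ($t = 15672 + 17062 = 32734$)
$\left(57 + 111\right) \left(-66\right) - t = \left(57 + 111\right) \left(-66\right) - 32734 = 168 \left(-66\right) - 32734 = -11088 - 32734 = -43822$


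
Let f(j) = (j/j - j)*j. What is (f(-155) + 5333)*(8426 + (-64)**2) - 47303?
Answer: -236049437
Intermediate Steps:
f(j) = j*(1 - j) (f(j) = (1 - j)*j = j*(1 - j))
(f(-155) + 5333)*(8426 + (-64)**2) - 47303 = (-155*(1 - 1*(-155)) + 5333)*(8426 + (-64)**2) - 47303 = (-155*(1 + 155) + 5333)*(8426 + 4096) - 47303 = (-155*156 + 5333)*12522 - 47303 = (-24180 + 5333)*12522 - 47303 = -18847*12522 - 47303 = -236002134 - 47303 = -236049437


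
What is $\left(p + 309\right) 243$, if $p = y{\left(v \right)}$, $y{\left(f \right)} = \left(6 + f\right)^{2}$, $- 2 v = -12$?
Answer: $110079$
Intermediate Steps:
$v = 6$ ($v = \left(- \frac{1}{2}\right) \left(-12\right) = 6$)
$p = 144$ ($p = \left(6 + 6\right)^{2} = 12^{2} = 144$)
$\left(p + 309\right) 243 = \left(144 + 309\right) 243 = 453 \cdot 243 = 110079$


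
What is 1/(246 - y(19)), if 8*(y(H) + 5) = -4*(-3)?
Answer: 2/499 ≈ 0.0040080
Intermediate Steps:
y(H) = -7/2 (y(H) = -5 + (-4*(-3))/8 = -5 + (⅛)*12 = -5 + 3/2 = -7/2)
1/(246 - y(19)) = 1/(246 - 1*(-7/2)) = 1/(246 + 7/2) = 1/(499/2) = 2/499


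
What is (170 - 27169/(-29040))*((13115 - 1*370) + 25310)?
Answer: 12593589353/1936 ≈ 6.5050e+6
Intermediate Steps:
(170 - 27169/(-29040))*((13115 - 1*370) + 25310) = (170 - 27169*(-1/29040))*((13115 - 370) + 25310) = (170 + 27169/29040)*(12745 + 25310) = (4963969/29040)*38055 = 12593589353/1936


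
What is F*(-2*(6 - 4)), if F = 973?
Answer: -3892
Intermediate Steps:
F*(-2*(6 - 4)) = 973*(-2*(6 - 4)) = 973*(-2*2) = 973*(-4) = -3892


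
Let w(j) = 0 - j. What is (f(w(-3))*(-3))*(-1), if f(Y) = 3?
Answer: 9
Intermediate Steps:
w(j) = -j
(f(w(-3))*(-3))*(-1) = (3*(-3))*(-1) = -9*(-1) = 9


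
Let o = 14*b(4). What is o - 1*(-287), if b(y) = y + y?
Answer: 399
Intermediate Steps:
b(y) = 2*y
o = 112 (o = 14*(2*4) = 14*8 = 112)
o - 1*(-287) = 112 - 1*(-287) = 112 + 287 = 399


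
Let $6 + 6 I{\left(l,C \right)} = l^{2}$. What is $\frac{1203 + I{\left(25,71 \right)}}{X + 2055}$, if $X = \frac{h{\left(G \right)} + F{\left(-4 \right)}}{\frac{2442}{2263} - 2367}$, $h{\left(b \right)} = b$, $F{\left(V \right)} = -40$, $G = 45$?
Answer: $\frac{13986639041}{22005242060} \approx 0.6356$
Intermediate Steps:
$I{\left(l,C \right)} = -1 + \frac{l^{2}}{6}$
$X = - \frac{11315}{5354079}$ ($X = \frac{45 - 40}{\frac{2442}{2263} - 2367} = \frac{5}{2442 \cdot \frac{1}{2263} - 2367} = \frac{5}{\frac{2442}{2263} - 2367} = \frac{5}{- \frac{5354079}{2263}} = 5 \left(- \frac{2263}{5354079}\right) = - \frac{11315}{5354079} \approx -0.0021133$)
$\frac{1203 + I{\left(25,71 \right)}}{X + 2055} = \frac{1203 - \left(1 - \frac{25^{2}}{6}\right)}{- \frac{11315}{5354079} + 2055} = \frac{1203 + \left(-1 + \frac{1}{6} \cdot 625\right)}{\frac{11002621030}{5354079}} = \left(1203 + \left(-1 + \frac{625}{6}\right)\right) \frac{5354079}{11002621030} = \left(1203 + \frac{619}{6}\right) \frac{5354079}{11002621030} = \frac{7837}{6} \cdot \frac{5354079}{11002621030} = \frac{13986639041}{22005242060}$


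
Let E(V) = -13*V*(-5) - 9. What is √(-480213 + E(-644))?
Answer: I*√522082 ≈ 722.55*I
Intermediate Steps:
E(V) = -9 + 65*V (E(V) = -(-65)*V - 9 = 65*V - 9 = -9 + 65*V)
√(-480213 + E(-644)) = √(-480213 + (-9 + 65*(-644))) = √(-480213 + (-9 - 41860)) = √(-480213 - 41869) = √(-522082) = I*√522082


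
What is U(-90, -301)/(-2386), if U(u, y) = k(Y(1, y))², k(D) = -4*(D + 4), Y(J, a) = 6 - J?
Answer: -648/1193 ≈ -0.54317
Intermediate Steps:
k(D) = -16 - 4*D (k(D) = -4*(4 + D) = -16 - 4*D)
U(u, y) = 1296 (U(u, y) = (-16 - 4*(6 - 1*1))² = (-16 - 4*(6 - 1))² = (-16 - 4*5)² = (-16 - 20)² = (-36)² = 1296)
U(-90, -301)/(-2386) = 1296/(-2386) = 1296*(-1/2386) = -648/1193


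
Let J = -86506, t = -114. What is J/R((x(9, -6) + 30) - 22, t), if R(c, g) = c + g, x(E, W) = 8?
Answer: 6179/7 ≈ 882.71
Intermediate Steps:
J/R((x(9, -6) + 30) - 22, t) = -86506/(((8 + 30) - 22) - 114) = -86506/((38 - 22) - 114) = -86506/(16 - 114) = -86506/(-98) = -86506*(-1/98) = 6179/7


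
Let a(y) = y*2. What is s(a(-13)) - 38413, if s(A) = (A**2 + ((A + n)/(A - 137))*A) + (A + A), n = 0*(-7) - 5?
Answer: -6160413/163 ≈ -37794.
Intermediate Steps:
a(y) = 2*y
n = -5 (n = 0 - 5 = -5)
s(A) = A**2 + 2*A + A*(-5 + A)/(-137 + A) (s(A) = (A**2 + ((A - 5)/(A - 137))*A) + (A + A) = (A**2 + ((-5 + A)/(-137 + A))*A) + 2*A = (A**2 + A*(-5 + A)/(-137 + A)) + 2*A = A**2 + 2*A + A*(-5 + A)/(-137 + A))
s(a(-13)) - 38413 = (2*(-13))*(-279 + (2*(-13))**2 - 268*(-13))/(-137 + 2*(-13)) - 38413 = -26*(-279 + (-26)**2 - 134*(-26))/(-137 - 26) - 38413 = -26*(-279 + 676 + 3484)/(-163) - 38413 = -26*(-1/163)*3881 - 38413 = 100906/163 - 38413 = -6160413/163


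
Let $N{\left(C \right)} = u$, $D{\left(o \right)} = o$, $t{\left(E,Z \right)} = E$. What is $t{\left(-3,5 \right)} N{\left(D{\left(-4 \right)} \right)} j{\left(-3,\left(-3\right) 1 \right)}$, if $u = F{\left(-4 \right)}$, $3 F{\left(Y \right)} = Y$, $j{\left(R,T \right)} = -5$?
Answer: $-20$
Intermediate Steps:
$F{\left(Y \right)} = \frac{Y}{3}$
$u = - \frac{4}{3}$ ($u = \frac{1}{3} \left(-4\right) = - \frac{4}{3} \approx -1.3333$)
$N{\left(C \right)} = - \frac{4}{3}$
$t{\left(-3,5 \right)} N{\left(D{\left(-4 \right)} \right)} j{\left(-3,\left(-3\right) 1 \right)} = \left(-3\right) \left(- \frac{4}{3}\right) \left(-5\right) = 4 \left(-5\right) = -20$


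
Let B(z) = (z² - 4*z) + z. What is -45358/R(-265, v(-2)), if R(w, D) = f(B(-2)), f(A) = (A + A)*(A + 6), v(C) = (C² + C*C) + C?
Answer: -22679/160 ≈ -141.74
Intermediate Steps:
v(C) = C + 2*C² (v(C) = (C² + C²) + C = 2*C² + C = C + 2*C²)
B(z) = z² - 3*z
f(A) = 2*A*(6 + A) (f(A) = (2*A)*(6 + A) = 2*A*(6 + A))
R(w, D) = 320 (R(w, D) = 2*(-2*(-3 - 2))*(6 - 2*(-3 - 2)) = 2*(-2*(-5))*(6 - 2*(-5)) = 2*10*(6 + 10) = 2*10*16 = 320)
-45358/R(-265, v(-2)) = -45358/320 = -45358*1/320 = -22679/160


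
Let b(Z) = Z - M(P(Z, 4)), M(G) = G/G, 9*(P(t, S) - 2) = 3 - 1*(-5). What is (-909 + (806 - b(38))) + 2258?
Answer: 2118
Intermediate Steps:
P(t, S) = 26/9 (P(t, S) = 2 + (3 - 1*(-5))/9 = 2 + (3 + 5)/9 = 2 + (1/9)*8 = 2 + 8/9 = 26/9)
M(G) = 1
b(Z) = -1 + Z (b(Z) = Z - 1*1 = Z - 1 = -1 + Z)
(-909 + (806 - b(38))) + 2258 = (-909 + (806 - (-1 + 38))) + 2258 = (-909 + (806 - 1*37)) + 2258 = (-909 + (806 - 37)) + 2258 = (-909 + 769) + 2258 = -140 + 2258 = 2118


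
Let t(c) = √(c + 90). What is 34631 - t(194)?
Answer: 34631 - 2*√71 ≈ 34614.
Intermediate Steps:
t(c) = √(90 + c)
34631 - t(194) = 34631 - √(90 + 194) = 34631 - √284 = 34631 - 2*√71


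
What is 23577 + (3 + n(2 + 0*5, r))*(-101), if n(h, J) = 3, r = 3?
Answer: 22971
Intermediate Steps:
23577 + (3 + n(2 + 0*5, r))*(-101) = 23577 + (3 + 3)*(-101) = 23577 + 6*(-101) = 23577 - 606 = 22971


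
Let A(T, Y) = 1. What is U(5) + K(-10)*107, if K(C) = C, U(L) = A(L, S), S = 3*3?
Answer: -1069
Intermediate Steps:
S = 9
U(L) = 1
U(5) + K(-10)*107 = 1 - 10*107 = 1 - 1070 = -1069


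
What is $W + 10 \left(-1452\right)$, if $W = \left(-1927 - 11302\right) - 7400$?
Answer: $-35149$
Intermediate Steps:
$W = -20629$ ($W = -13229 - 7400 = -20629$)
$W + 10 \left(-1452\right) = -20629 + 10 \left(-1452\right) = -20629 - 14520 = -35149$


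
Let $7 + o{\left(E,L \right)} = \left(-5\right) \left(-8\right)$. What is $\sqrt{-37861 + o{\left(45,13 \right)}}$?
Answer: $14 i \sqrt{193} \approx 194.49 i$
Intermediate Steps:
$o{\left(E,L \right)} = 33$ ($o{\left(E,L \right)} = -7 - -40 = -7 + 40 = 33$)
$\sqrt{-37861 + o{\left(45,13 \right)}} = \sqrt{-37861 + 33} = \sqrt{-37828} = 14 i \sqrt{193}$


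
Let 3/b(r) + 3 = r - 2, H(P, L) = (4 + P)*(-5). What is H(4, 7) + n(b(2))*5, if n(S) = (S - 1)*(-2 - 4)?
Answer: 20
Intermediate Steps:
H(P, L) = -20 - 5*P
b(r) = 3/(-5 + r) (b(r) = 3/(-3 + (r - 2)) = 3/(-3 + (-2 + r)) = 3/(-5 + r))
n(S) = 6 - 6*S (n(S) = (-1 + S)*(-6) = 6 - 6*S)
H(4, 7) + n(b(2))*5 = (-20 - 5*4) + (6 - 18/(-5 + 2))*5 = (-20 - 20) + (6 - 18/(-3))*5 = -40 + (6 - 18*(-1)/3)*5 = -40 + (6 - 6*(-1))*5 = -40 + (6 + 6)*5 = -40 + 12*5 = -40 + 60 = 20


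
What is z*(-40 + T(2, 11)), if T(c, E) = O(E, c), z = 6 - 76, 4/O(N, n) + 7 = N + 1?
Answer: 2744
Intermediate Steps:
O(N, n) = 4/(-6 + N) (O(N, n) = 4/(-7 + (N + 1)) = 4/(-7 + (1 + N)) = 4/(-6 + N))
z = -70
T(c, E) = 4/(-6 + E)
z*(-40 + T(2, 11)) = -70*(-40 + 4/(-6 + 11)) = -70*(-40 + 4/5) = -70*(-40 + 4*(⅕)) = -70*(-40 + ⅘) = -70*(-196/5) = 2744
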